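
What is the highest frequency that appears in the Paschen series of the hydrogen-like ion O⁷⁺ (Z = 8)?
2.34e+16 Hz

The series limit corresponds to the transition from n = ∞ to n = 3.
This is the highest energy (shortest wavelength) transition in the Paschen series.

E_∞ = 0 eV
E_3 = -13.6057 × 8² / 3² = -96.75164 eV

Energy at series limit:
ΔE = E_∞ - E_3 = 0 - (-96.75164) = 96.75164 eV
E = 96.75164 eV × (1.602177 × 10⁻¹⁹ J/eV) = 1.5501e-17 J
f = E/h = 1.5501e-17 J / (6.62607 × 10⁻³⁴ J·s) = 2.34e+16 Hz

This energy equals the ionization energy from the n = 3 state of O⁷⁺.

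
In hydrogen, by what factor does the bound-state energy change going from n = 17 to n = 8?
4.515625

Using E_n = -13.6057 Z² / n² eV with Z = 1:

E_8 = -13.6057 / 8² = -13.6057 / 64 = -0.21258906250 eV
E_17 = -13.6057 / 17² = -13.6057 / 289 = -0.04707854671 eV

The ratio is:
E_8/E_17 = (-0.21258906250) / (-0.04707854671)
E_8/E_17 = (-13.6057/64) / (-13.6057/289)
E_8/E_17 = 289/64
E_8/E_17 = 4.515625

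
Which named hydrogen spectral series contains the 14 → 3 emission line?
Paschen series

The spectral series in hydrogen are named based on the final (lower) energy level:
- Lyman series: n_final = 1 (ultraviolet)
- Balmer series: n_final = 2 (visible/near-UV)
- Paschen series: n_final = 3 (infrared)
- Brackett series: n_final = 4 (infrared)
- Pfund series: n_final = 5 (far infrared)

Since this transition ends at n = 3, it belongs to the Paschen series.

For reference, this 14 → 3 line has photon energy
ΔE = 13.6057 eV × (1/3² - 1/14²) = 1.442327608 eV,
corresponding to wavelength λ = hc/ΔE = 1239.84 eV·nm / 1.442327608 eV = 859.61053 nm in the infrared region.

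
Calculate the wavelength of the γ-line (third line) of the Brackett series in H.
2164.9450 nm

The lines of a series are numbered from the longest wavelength (smallest ΔE) outward; the third line is the transition from n = n_f + 3 to n_f.
The Brackett series has all transitions ending at n_f = 4.

For H, the third line (γ-line) is the jump from n = 7 to n = 4:
E_7 = -13.6057 / 7² = -0.2776673469 eV
E_4 = -13.6057 / 4² = -0.8503562500 eV
ΔE = E_7 - E_4 = 0.5726889031 eV

λ = hc/E = 1239.84 eV·nm / 0.5726889031 eV
λ = 2164.9450 nm

This is the γ-line of the Brackett series in H.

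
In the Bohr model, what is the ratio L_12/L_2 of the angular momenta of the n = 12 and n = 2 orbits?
6.0000

In the Bohr model, L_n = nℏ, so the ratio is purely the ratio of quantum numbers:

L_12/L_2 = 12ℏ / 2ℏ = 12/2 = 6.0000

The angular momentum scales linearly with n.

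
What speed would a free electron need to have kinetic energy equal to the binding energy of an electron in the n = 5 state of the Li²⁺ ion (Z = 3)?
1.313e+06 m/s (or 0.43784% of c)

The binding energy at n = 5 for Li²⁺ is:
E_5 = -13.6057 × 3²/5² = -4.8980520 eV
|E_5| = 4.8980520 eV

Convert to Joules:
KE = 4.8980520 eV × (1.602177 × 10⁻¹⁹ J/eV) = 7.84755e-19 J

Using KE = ½mv²:
v = √(2·KE/m_e)
v = √(2 × 7.84755e-19 J / 9.10938 × 10⁻³¹ kg)
v = 1.313e+06 m/s

This is approximately 0.43784% the speed of light.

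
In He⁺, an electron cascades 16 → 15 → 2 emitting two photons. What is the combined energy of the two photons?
13.393111 eV

The energy levels of He⁺ are E_n = -13.6057 × 2² / n² eV.

First transition (16 → 15):
ΔE₁ = |E_15 - E_16|
ΔE₁ = |-0.241879111111 - (-0.212589062500)| = 0.029290049 eV

Second transition (15 → 2):
ΔE₂ = |E_2 - E_15|
ΔE₂ = |-13.605700000000 - (-0.241879111111)| = 13.363820889 eV

Total energy released:
E_total = ΔE₁ + ΔE₂ = 0.029290049 + 13.363820889 = 13.393111 eV

Note: This equals the direct transition 16 → 2: 13.393111 eV ✓
Energy is conserved regardless of the path taken.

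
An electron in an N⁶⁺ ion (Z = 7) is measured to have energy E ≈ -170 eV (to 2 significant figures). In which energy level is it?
n = 2

The exact energy levels follow E_n = -13.6057 Z² / n² eV with Z = 7.

The measured value (-170 eV) is reported to only 2 significant figures, so we must test candidate n values and see which one matches to that precision.

Candidate energies:
  n = 1:  E = -13.6057 × 7² / 1² = -666.67930 eV
  n = 2:  E = -13.6057 × 7² / 2² = -166.66983 eV  ← matches
  n = 3:  E = -13.6057 × 7² / 3² = -74.07548 eV
  n = 4:  E = -13.6057 × 7² / 4² = -41.66746 eV

Checking against the measurement of -170 eV (2 sig figs), only n = 2 agrees:
E_2 = -166.66983 eV, which rounds to -170 eV ✓

Therefore n = 2.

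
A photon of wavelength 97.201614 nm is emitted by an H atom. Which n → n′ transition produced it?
n = 4 → n = 1

First, find the photon energy from the wavelength (hc = 1239.84 eV·nm):
E = hc/λ = 1239.84 eV·nm / 97.201614 nm = 12.755344 eV

The energy levels of hydrogen satisfy E_n = -13.6057 / n² eV, so an emission n_i → n_f releases
ΔE = 13.6057 × (1/n_f² − 1/n_i²) eV.

Setting ΔE equal to the photon energy:
1/n_f² − 1/n_i² = 12.755344 / 13.6057 = 0.93750002

Since 1/n_i² must be positive, we need 1/n_f² > 0.93750002, i.e. n_f ≤ 1. For each allowed n_f, solve n_i = (1/n_f² − 0.93750002)^(−1/2) and check whether it is a whole number:
  n_f = 1: 1/n_i² = 1.00000000 − 0.93750002 = 0.06249998 → n_i = 4.000  → integer, n_i = 4 ✓

Only n_f = 1 gives an integer upper level, n_i = 4.

The transition is from n = 4 to n = 1 (emission).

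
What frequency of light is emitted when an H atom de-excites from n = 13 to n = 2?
8.03e+14 Hz

First, find the transition energy:
E_13 = -13.6057 / 13² = -0.080507 eV
E_2 = -13.6057 / 2² = -3.401425 eV
|ΔE| = |E_2 - E_13| = 3.320918 eV

Convert to Joules: E = 3.320918 eV × (1.602177 × 10⁻¹⁹ J/eV) = 5.3207e-19 J

Using E = hf:
f = E/h = 5.3207e-19 J / (6.62607 × 10⁻³⁴ J·s)
f = 8.03e+14 Hz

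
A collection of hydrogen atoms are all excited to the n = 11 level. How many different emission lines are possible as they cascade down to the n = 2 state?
45

The electron can occupy levels n = 2, 3, ..., 11 during de-excitation — that is m = 11 - 2 + 1 = 10 distinct levels.

The number of distinct spectral lines equals the number of ways to choose 2 of these m levels (each pair gives one possible emission transition):

Number of lines = m(m-1)/2 = 10×9/2 = 45

These correspond to all possible transitions between the 10 levels:
11 → 10, 11 → 9, 11 → 8, 11 → 7, 11 → 6, 11 → 5, 11 → 4, 11 → 3...

Each transition produces a photon with a unique energy (and thus wavelength). This count does not depend on Z.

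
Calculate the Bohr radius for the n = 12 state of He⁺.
3.81008 nm (or 38.10076 Å)

The Bohr radius formula is:
r_n = n² a₀ / Z

where a₀ = 0.05291772 nm is the Bohr radius.

For He⁺ (Z = 2) at n = 12:
r_12 = 12² × 0.05291772 nm / 2
r_12 = 144 × 0.05291772 nm / 2
r_12 = 7.620152 nm / 2
r_12 = 3.81008 nm

The electron orbits at approximately 3.81008 nm from the nucleus.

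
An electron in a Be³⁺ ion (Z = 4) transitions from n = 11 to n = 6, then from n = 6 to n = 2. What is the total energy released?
52.624 eV

The energy levels of Be³⁺ are E_n = -13.6057 × 4² / n² eV.

First transition (11 → 6):
ΔE₁ = |E_6 - E_11|
ΔE₁ = |-6.046977778 - (-1.799100826)| = 4.247877 eV

Second transition (6 → 2):
ΔE₂ = |E_2 - E_6|
ΔE₂ = |-54.422800000 - (-6.046977778)| = 48.375822 eV

Total energy released:
E_total = ΔE₁ + ΔE₂ = 4.247877 + 48.375822 = 52.624 eV

Note: This equals the direct transition 11 → 2: 52.624 eV ✓
Energy is conserved regardless of the path taken.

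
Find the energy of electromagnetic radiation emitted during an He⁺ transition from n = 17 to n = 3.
5.86 eV

The energy levels are E_n = -13.6057 Z² eV / n².

Energy at n = 17: E_17 = -13.6057 × 2² / 17² = -0.18831 eV
Energy at n = 3: E_3 = -13.6057 × 2² / 3² = -6.04698 eV

For emission (electron falling to lower state), the photon energy is:
E_photon = E_17 - E_3 = |-0.18831 - (-6.04698)|
E_photon = 5.86 eV

This energy is carried away by the emitted photon.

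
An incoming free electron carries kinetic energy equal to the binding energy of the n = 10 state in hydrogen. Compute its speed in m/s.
2.1877e+05 m/s (or 0.072974% of c)

The binding energy at n = 10 for hydrogen is:
E_10 = -13.6057/10² = -0.13605700 eV
|E_10| = 0.13605700 eV

Convert to Joules:
KE = 0.13605700 eV × (1.602177 × 10⁻¹⁹ J/eV) = 2.179874e-20 J

Using KE = ½mv²:
v = √(2·KE/m_e)
v = √(2 × 2.179874e-20 J / 9.10938 × 10⁻³¹ kg)
v = 2.1877e+05 m/s

This is approximately 0.072974% the speed of light.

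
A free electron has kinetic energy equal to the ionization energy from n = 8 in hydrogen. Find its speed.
2.73e+05 m/s (or 0.09% of c)

The binding energy at n = 8 for hydrogen is:
E_8 = -13.6057/8² = -0.212589 eV
|E_8| = 0.212589 eV

Convert to Joules:
KE = 0.212589 eV × (1.602177 × 10⁻¹⁹ J/eV) = 3.4061e-20 J

Using KE = ½mv²:
v = √(2·KE/m_e)
v = √(2 × 3.4061e-20 J / 9.10938 × 10⁻³¹ kg)
v = 2.73e+05 m/s

This is approximately 0.09% the speed of light.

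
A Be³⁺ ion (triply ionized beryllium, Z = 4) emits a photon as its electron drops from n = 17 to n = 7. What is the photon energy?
3.6894 eV

The energy levels are E_n = -13.6057 Z² eV / n².

Energy at n = 17: E_17 = -13.6057 × 4² / 17² = -0.7532567 eV
Energy at n = 7: E_7 = -13.6057 × 4² / 7² = -4.4426776 eV

For emission (electron falling to lower state), the photon energy is:
E_photon = E_17 - E_7 = |-0.7532567 - (-4.4426776)|
E_photon = 3.6894 eV

This energy is carried away by the emitted photon.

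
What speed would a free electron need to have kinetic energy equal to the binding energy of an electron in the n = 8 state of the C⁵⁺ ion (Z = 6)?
1.64e+06 m/s (or 0.547306% of c)

The binding energy at n = 8 for C⁵⁺ is:
E_8 = -13.6057 × 6²/8² = -7.65320625 eV
|E_8| = 7.65320625 eV

Convert to Joules:
KE = 7.65320625 eV × (1.602177 × 10⁻¹⁹ J/eV) = 1.2262e-18 J

Using KE = ½mv²:
v = √(2·KE/m_e)
v = √(2 × 1.2262e-18 J / 9.10938 × 10⁻³¹ kg)
v = 1.64e+06 m/s

This is approximately 0.547306% the speed of light.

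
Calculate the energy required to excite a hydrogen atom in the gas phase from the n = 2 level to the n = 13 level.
3.32 eV

The energy levels of a hydrogen-like atom are E_n = -13.6057 eV / n².

Energy at n = 2: E_2 = -13.6057 / 2² = -3.40143 eV
Energy at n = 13: E_13 = -13.6057 / 13² = -0.08051 eV

The excitation energy is the difference:
ΔE = E_13 - E_2
ΔE = -0.08051 - (-3.40143)
ΔE = 3.32 eV

Since this is positive, energy must be absorbed (photon absorption).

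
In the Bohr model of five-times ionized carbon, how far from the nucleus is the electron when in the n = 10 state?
0.8820 nm (or 8.8196 Å)

The Bohr radius formula is:
r_n = n² a₀ / Z

where a₀ = 0.0529177 nm is the Bohr radius.

For C⁵⁺ (Z = 6) at n = 10:
r_10 = 10² × 0.0529177 nm / 6
r_10 = 100 × 0.0529177 nm / 6
r_10 = 5.29177 nm / 6
r_10 = 0.8820 nm

The electron orbits at approximately 0.8820 nm from the nucleus.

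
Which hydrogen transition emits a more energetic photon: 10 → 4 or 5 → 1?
5 → 1

Calculate the energy for each transition:

Transition 10 → 4:
ΔE₁ = |E_4 - E_10| = |-13.6057/4² - (-13.6057/10²)|
ΔE₁ = |-0.850356250 - (-0.136057000)| = 0.714299 eV

Transition 5 → 1:
ΔE₂ = |E_1 - E_5| = |-13.6057/1² - (-13.6057/5²)|
ΔE₂ = |-13.605700000 - (-0.544228000)| = 13.061472 eV

Since 13.061472 eV > 0.714299 eV, the transition 5 → 1 emits the more energetic photon.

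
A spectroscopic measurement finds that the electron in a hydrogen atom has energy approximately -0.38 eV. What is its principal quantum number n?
n = 6

The exact energy levels follow E_n = -13.6057 eV / n².

The measured value (-0.38 eV) is reported to only 2 significant figures, so we must test candidate n values and see which one matches to that precision.

Candidate energies:
  n = 4:  E = -13.6057/4² = -0.85036 eV
  n = 5:  E = -13.6057/5² = -0.54423 eV
  n = 6:  E = -13.6057/6² = -0.37794 eV  ← matches
  n = 7:  E = -13.6057/7² = -0.27767 eV
  n = 8:  E = -13.6057/8² = -0.21259 eV

Checking against the measurement of -0.38 eV (2 sig figs), only n = 6 agrees:
E_6 = -0.37794 eV, which rounds to -0.38 eV ✓

Therefore n = 6.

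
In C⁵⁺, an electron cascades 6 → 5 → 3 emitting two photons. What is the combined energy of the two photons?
40.817 eV

The energy levels of C⁵⁺ are E_n = -13.6057 × 6² / n² eV.

First transition (6 → 5):
ΔE₁ = |E_5 - E_6|
ΔE₁ = |-19.592208000 - (-13.605700000)| = 5.986508 eV

Second transition (5 → 3):
ΔE₂ = |E_3 - E_5|
ΔE₂ = |-54.422800000 - (-19.592208000)| = 34.830592 eV

Total energy released:
E_total = ΔE₁ + ΔE₂ = 5.986508 + 34.830592 = 40.817 eV

Note: This equals the direct transition 6 → 3: 40.817 eV ✓
Energy is conserved regardless of the path taken.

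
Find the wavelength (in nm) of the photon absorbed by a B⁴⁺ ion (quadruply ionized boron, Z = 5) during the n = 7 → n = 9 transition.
452.101413 nm

First, find the transition energy using E_n = -13.6057 Z² / n² eV:
E_7 = -13.6057 × 5² / 7² = -6.9416836735 eV
E_9 = -13.6057 × 5² / 9² = -4.1992901235 eV

Photon energy: |ΔE| = |E_9 - E_7| = 2.7423935500 eV

Convert to wavelength using E = hc/λ with hc = 1239.84 eV·nm:
λ = hc/E = 1239.84 eV·nm / 2.7423935500 eV
λ = 452.101413 nm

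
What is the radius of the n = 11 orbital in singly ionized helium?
3.2015 nm (or 32.0152 Å)

The Bohr radius formula is:
r_n = n² a₀ / Z

where a₀ = 0.0529177 nm is the Bohr radius.

For He⁺ (Z = 2) at n = 11:
r_11 = 11² × 0.0529177 nm / 2
r_11 = 121 × 0.0529177 nm / 2
r_11 = 6.40304 nm / 2
r_11 = 3.2015 nm

The electron orbits at approximately 3.2015 nm from the nucleus.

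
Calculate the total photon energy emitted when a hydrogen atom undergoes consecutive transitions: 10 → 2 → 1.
13.4696 eV

The energy levels of hydrogen are E_n = -13.6057 / n² eV.

First transition (10 → 2):
ΔE₁ = |E_2 - E_10|
ΔE₁ = |-3.4014250000 - (-0.1360570000)| = 3.2653680 eV

Second transition (2 → 1):
ΔE₂ = |E_1 - E_2|
ΔE₂ = |-13.6057000000 - (-3.4014250000)| = 10.2042750 eV

Total energy released:
E_total = ΔE₁ + ΔE₂ = 3.2653680 + 10.2042750 = 13.4696 eV

Note: This equals the direct transition 10 → 1: 13.4696 eV ✓
Energy is conserved regardless of the path taken.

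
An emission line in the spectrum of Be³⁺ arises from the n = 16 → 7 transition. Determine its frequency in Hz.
8.686e+14 Hz

First, find the transition energy:
E_16 = -13.6057 × 4² / 16² = -0.850356 eV
E_7 = -13.6057 × 4² / 7² = -4.442678 eV
|ΔE| = |E_7 - E_16| = 3.592322 eV

Convert to Joules: E = 3.592322 eV × (1.602177 × 10⁻¹⁹ J/eV) = 5.75554e-19 J

Using E = hf:
f = E/h = 5.75554e-19 J / (6.62607 × 10⁻³⁴ J·s)
f = 8.686e+14 Hz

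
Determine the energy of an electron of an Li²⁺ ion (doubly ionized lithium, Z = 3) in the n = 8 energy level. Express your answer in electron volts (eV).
-1.913 eV

The energy levels of a hydrogen-like atom are given by:
E_n = -13.6057 Z² / n² eV  (with Z = 3 for Li²⁺)

For n = 8:
E_8 = -13.6057 × 3² / 8²
E_8 = -13.6057 × 9 / 64
E_8 = -1.913 eV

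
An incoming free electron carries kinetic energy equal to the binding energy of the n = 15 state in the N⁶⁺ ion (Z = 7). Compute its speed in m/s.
1.02092e+06 m/s (or 0.3405% of c)

The binding energy at n = 15 for N⁶⁺ is:
E_15 = -13.6057 × 7²/15² = -2.96301911 eV
|E_15| = 2.96301911 eV

Convert to Joules:
KE = 2.96301911 eV × (1.602177 × 10⁻¹⁹ J/eV) = 4.7472811e-19 J

Using KE = ½mv²:
v = √(2·KE/m_e)
v = √(2 × 4.7472811e-19 J / 9.10938 × 10⁻³¹ kg)
v = 1.02092e+06 m/s

This is approximately 0.3405% the speed of light.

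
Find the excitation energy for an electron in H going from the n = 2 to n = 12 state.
3.3069 eV

The energy levels of a hydrogen-like atom are E_n = -13.6057 eV / n².

Energy at n = 2: E_2 = -13.6057 / 2² = -3.4014250 eV
Energy at n = 12: E_12 = -13.6057 / 12² = -0.0944840 eV

The excitation energy is the difference:
ΔE = E_12 - E_2
ΔE = -0.0944840 - (-3.4014250)
ΔE = 3.3069 eV

Since this is positive, energy must be absorbed (photon absorption).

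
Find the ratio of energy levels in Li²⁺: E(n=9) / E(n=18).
4.000000

Using E_n = -13.6057 Z² / n² eV with Z = 3:

E_9 = -13.6057 × 3² / 9² = -122.4513 / 81 = -1.511744444444 eV
E_18 = -13.6057 × 3² / 18² = -122.4513 / 324 = -0.377936111111 eV

The ratio is:
E_9/E_18 = (-1.511744444444) / (-0.377936111111)
E_9/E_18 = (-122.4513/81) / (-122.4513/324)
E_9/E_18 = 324/81
E_9/E_18 = 4.000000
(Note: the Z² factors cancel in the ratio.)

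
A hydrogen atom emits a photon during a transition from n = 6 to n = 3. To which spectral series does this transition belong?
Paschen series

The spectral series in hydrogen are named based on the final (lower) energy level:
- Lyman series: n_final = 1 (ultraviolet)
- Balmer series: n_final = 2 (visible/near-UV)
- Paschen series: n_final = 3 (infrared)
- Brackett series: n_final = 4 (infrared)
- Pfund series: n_final = 5 (far infrared)

Since this transition ends at n = 3, it belongs to the Paschen series.

For reference, this 6 → 3 line has photon energy
ΔE = 13.6057 eV × (1/3² - 1/6²) = 1.1338083333 eV,
corresponding to wavelength λ = hc/ΔE = 1239.84 eV·nm / 1.1338083333 eV = 1093.51816 nm in the infrared region.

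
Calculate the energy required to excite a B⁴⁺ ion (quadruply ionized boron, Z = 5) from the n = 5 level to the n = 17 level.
12.42874 eV

The energy levels of a hydrogen-like atom are E_n = -13.6057 Z² eV / n².

Energy at n = 5: E_5 = -13.6057 × 5² / 5² = -13.60570000 eV
Energy at n = 17: E_17 = -13.6057 × 5² / 17² = -1.17696367 eV

The excitation energy is the difference:
ΔE = E_17 - E_5
ΔE = -1.17696367 - (-13.60570000)
ΔE = 12.42874 eV

Since this is positive, energy must be absorbed (photon absorption).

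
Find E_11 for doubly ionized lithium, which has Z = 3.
-1.012 eV

For hydrogen-like ions, the energy levels scale with Z²:
E_n = -13.6057 Z² / n² eV

For Li²⁺ (Z = 3) at n = 11:
E_11 = -13.6057 × 3² / 11²
E_11 = -13.6057 × 9 / 121
E_11 = -122.4513 / 121
E_11 = -1.012 eV

The energy is 9 times more negative than hydrogen at the same n due to the stronger nuclear charge.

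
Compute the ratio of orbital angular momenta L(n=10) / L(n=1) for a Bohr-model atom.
10.00000

In the Bohr model, L_n = nℏ, so the ratio is purely the ratio of quantum numbers:

L_10/L_1 = 10ℏ / 1ℏ = 10/1 = 10.00000

The angular momentum scales linearly with n.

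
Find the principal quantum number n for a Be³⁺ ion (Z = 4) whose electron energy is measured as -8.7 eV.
n = 5

The exact energy levels follow E_n = -13.6057 Z² / n² eV with Z = 4.

The measured value (-8.7 eV) is reported to only 2 significant figures, so we must test candidate n values and see which one matches to that precision.

Candidate energies:
  n = 3:  E = -13.6057 × 4² / 3² = -24.187911 eV
  n = 4:  E = -13.6057 × 4² / 4² = -13.605700 eV
  n = 5:  E = -13.6057 × 4² / 5² = -8.707648 eV  ← matches
  n = 6:  E = -13.6057 × 4² / 6² = -6.046978 eV
  n = 7:  E = -13.6057 × 4² / 7² = -4.442678 eV

Checking against the measurement of -8.7 eV (2 sig figs), only n = 5 agrees:
E_5 = -8.707648 eV, which rounds to -8.7 eV ✓

Therefore n = 5.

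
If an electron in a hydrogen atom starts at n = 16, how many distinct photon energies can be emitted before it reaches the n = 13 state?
6

The electron can occupy levels n = 13, 14, ..., 16 during de-excitation — that is m = 16 - 13 + 1 = 4 distinct levels.

The number of distinct spectral lines equals the number of ways to choose 2 of these m levels (each pair gives one possible emission transition):

Number of lines = m(m-1)/2 = 4×3/2 = 6

These correspond to all possible transitions between the 4 levels:
16 → 15, 16 → 14, 16 → 13, 15 → 14, 15 → 13, 14 → 13

Each transition produces a photon with a unique energy (and thus wavelength). This count does not depend on Z.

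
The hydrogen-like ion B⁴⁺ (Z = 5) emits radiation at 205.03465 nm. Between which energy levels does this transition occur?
n = 10 → n = 6

First, find the photon energy from the wavelength (hc = 1239.84 eV·nm):
E = hc/λ = 1239.84 eV·nm / 205.03465 nm = 6.0469779 eV

The energy levels of B⁴⁺ satisfy E_n = -13.6057 × 5² / n² eV, so an emission n_i → n_f releases
ΔE = 13.6057 × 5² × (1/n_f² − 1/n_i²) eV.

Setting ΔE equal to the photon energy:
1/n_f² − 1/n_i² = 6.0469779 / (13.6057 × 5²) = 0.017777778

Since 1/n_i² must be positive, we need 1/n_f² > 0.017777778, i.e. n_f ≤ 7. For each allowed n_f, solve n_i = (1/n_f² − 0.017777778)^(−1/2) and check whether it is a whole number:
  n_f = 1: 1/n_i² = 1.000000000 − 0.017777778 = 0.982222222 → n_i = 1.009  (not an integer) ✗
  n_f = 2: 1/n_i² = 0.250000000 − 0.017777778 = 0.232222222 → n_i = 2.075  (not an integer) ✗
  n_f = 3: 1/n_i² = 0.111111111 − 0.017777778 = 0.093333333 → n_i = 3.273  (not an integer) ✗
  n_f = 4: 1/n_i² = 0.062500000 − 0.017777778 = 0.044722222 → n_i = 4.729  (not an integer) ✗
  n_f = 5: 1/n_i² = 0.040000000 − 0.017777778 = 0.022222222 → n_i = 6.708  (not an integer) ✗
  n_f = 6: 1/n_i² = 0.027777778 − 0.017777778 = 0.010000000 → n_i = 10.000  → integer, n_i = 10 ✓
  n_f = 7: 1/n_i² = 0.020408163 − 0.017777778 = 0.002630385 → n_i = 19.498  (not an integer) ✗

Only n_f = 6 gives an integer upper level, n_i = 10.

The transition is from n = 10 to n = 6 (emission).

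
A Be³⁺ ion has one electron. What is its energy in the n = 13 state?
-1.28811 eV

For hydrogen-like ions, the energy levels scale with Z²:
E_n = -13.6057 Z² / n² eV

For Be³⁺ (Z = 4) at n = 13:
E_13 = -13.6057 × 4² / 13²
E_13 = -13.6057 × 16 / 169
E_13 = -217.6912 / 169
E_13 = -1.28811 eV

The energy is 16 times more negative than hydrogen at the same n due to the stronger nuclear charge.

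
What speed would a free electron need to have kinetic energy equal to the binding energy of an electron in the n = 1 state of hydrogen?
2.1877e+06 m/s (or 0.729736% of c)

The binding energy at n = 1 for hydrogen is:
E_1 = -13.6057/1² = -13.60570000 eV
|E_1| = 13.60570000 eV

Convert to Joules:
KE = 13.60570000 eV × (1.602177 × 10⁻¹⁹ J/eV) = 2.179874e-18 J

Using KE = ½mv²:
v = √(2·KE/m_e)
v = √(2 × 2.179874e-18 J / 9.10938 × 10⁻³¹ kg)
v = 2.1877e+06 m/s

This is approximately 0.729736% the speed of light.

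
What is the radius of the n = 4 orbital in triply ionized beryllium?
0.21167 nm (or 2.11671 Å)

The Bohr radius formula is:
r_n = n² a₀ / Z

where a₀ = 0.05291772 nm is the Bohr radius.

For Be³⁺ (Z = 4) at n = 4:
r_4 = 4² × 0.05291772 nm / 4
r_4 = 16 × 0.05291772 nm / 4
r_4 = 0.846684 nm / 4
r_4 = 0.21167 nm

The electron orbits at approximately 0.21167 nm from the nucleus.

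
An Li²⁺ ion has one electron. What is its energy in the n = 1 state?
-122.451 eV

For hydrogen-like ions, the energy levels scale with Z²:
E_n = -13.6057 Z² / n² eV

For Li²⁺ (Z = 3) at n = 1:
E_1 = -13.6057 × 3² / 1²
E_1 = -13.6057 × 9 / 1
E_1 = -122.4513 / 1
E_1 = -122.451 eV

The energy is 9 times more negative than hydrogen at the same n due to the stronger nuclear charge.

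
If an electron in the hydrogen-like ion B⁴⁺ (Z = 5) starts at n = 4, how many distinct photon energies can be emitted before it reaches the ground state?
6

The electron can occupy levels n = 1, 2, ..., 4 during de-excitation — that is m = 4 - 1 + 1 = 4 distinct levels.

The number of distinct spectral lines equals the number of ways to choose 2 of these m levels (each pair gives one possible emission transition):

Number of lines = m(m-1)/2 = 4×3/2 = 6

These correspond to all possible transitions between the 4 levels:
4 → 3, 4 → 2, 4 → 1, 3 → 2, 3 → 1, 2 → 1

Each transition produces a photon with a unique energy (and thus wavelength). This count does not depend on Z.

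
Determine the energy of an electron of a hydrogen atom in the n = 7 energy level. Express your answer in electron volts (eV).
-0.277667 eV

The energy levels of a hydrogen-like atom are given by:
E_n = -13.6057 eV / n²

For n = 7:
E_7 = -13.6057 eV / 7²
E_7 = -13.6057 eV / 49
E_7 = -0.277667 eV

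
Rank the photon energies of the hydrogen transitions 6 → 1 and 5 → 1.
6 → 1

Calculate the energy for each transition:

Transition 6 → 1:
ΔE₁ = |E_1 - E_6| = |-13.6057/1² - (-13.6057/6²)|
ΔE₁ = |-13.6057000000 - (-0.3779361111)| = 13.2277639 eV

Transition 5 → 1:
ΔE₂ = |E_1 - E_5| = |-13.6057/1² - (-13.6057/5²)|
ΔE₂ = |-13.6057000000 - (-0.5442280000)| = 13.0614720 eV

Since 13.2277639 eV > 13.0614720 eV, the transition 6 → 1 emits the more energetic photon.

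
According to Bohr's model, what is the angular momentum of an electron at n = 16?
1.68731e-33 J·s (or 16ℏ)

In the Bohr model, angular momentum is quantized:
L = nℏ

where ℏ = h/(2π) = 1.0545718e-34 J·s

For n = 16:
L = 16 × 1.0545718e-34 J·s
L = 1.68731e-33 J·s

This can also be written as L = 16ℏ.
The angular momentum is an integer multiple of the reduced Planck constant.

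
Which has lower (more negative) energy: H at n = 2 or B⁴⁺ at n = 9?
B⁴⁺ at n = 9 (E = -4.199 eV)

Using E_n = -13.6057 Z² / n² eV:

H (Z = 1) at n = 2:
E = -13.6057 × 1² / 2² = -13.6057 × 1 / 4 = -3.401425 eV

B⁴⁺ (Z = 5) at n = 9:
E = -13.6057 × 5² / 9² = -13.6057 × 25 / 81 = -4.199290 eV

Since -4.199290 eV < -3.401425 eV,
B⁴⁺ at n = 9 is more tightly bound (requires more energy to ionize).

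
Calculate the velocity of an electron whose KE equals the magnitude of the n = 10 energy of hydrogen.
2.18769e+05 m/s (or 0.07297% of c)

The binding energy at n = 10 for hydrogen is:
E_10 = -13.6057/10² = -0.136057000 eV
|E_10| = 0.136057000 eV

Convert to Joules:
KE = 0.136057000 eV × (1.602177 × 10⁻¹⁹ J/eV) = 2.1798740e-20 J

Using KE = ½mv²:
v = √(2·KE/m_e)
v = √(2 × 2.1798740e-20 J / 9.10938 × 10⁻³¹ kg)
v = 2.18769e+05 m/s

This is approximately 0.07297% the speed of light.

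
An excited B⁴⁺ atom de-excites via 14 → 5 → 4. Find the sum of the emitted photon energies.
19.52349 eV

The energy levels of B⁴⁺ are E_n = -13.6057 × 5² / n² eV.

First transition (14 → 5):
ΔE₁ = |E_5 - E_14|
ΔE₁ = |-13.60570000000 - (-1.73542091837)| = 11.87027908 eV

Second transition (5 → 4):
ΔE₂ = |E_4 - E_5|
ΔE₂ = |-21.25890625000 - (-13.60570000000)| = 7.65320625 eV

Total energy released:
E_total = ΔE₁ + ΔE₂ = 11.87027908 + 7.65320625 = 19.52349 eV

Note: This equals the direct transition 14 → 4: 19.52349 eV ✓
Energy is conserved regardless of the path taken.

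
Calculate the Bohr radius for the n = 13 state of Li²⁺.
2.9810 nm (or 29.8103 Å)

The Bohr radius formula is:
r_n = n² a₀ / Z

where a₀ = 0.0529177 nm is the Bohr radius.

For Li²⁺ (Z = 3) at n = 13:
r_13 = 13² × 0.0529177 nm / 3
r_13 = 169 × 0.0529177 nm / 3
r_13 = 8.94309 nm / 3
r_13 = 2.9810 nm

The electron orbits at approximately 2.9810 nm from the nucleus.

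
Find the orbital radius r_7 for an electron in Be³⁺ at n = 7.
0.6482 nm (or 6.4824 Å)

The Bohr radius formula is:
r_n = n² a₀ / Z

where a₀ = 0.0529177 nm is the Bohr radius.

For Be³⁺ (Z = 4) at n = 7:
r_7 = 7² × 0.0529177 nm / 4
r_7 = 49 × 0.0529177 nm / 4
r_7 = 2.59297 nm / 4
r_7 = 0.6482 nm

The electron orbits at approximately 0.6482 nm from the nucleus.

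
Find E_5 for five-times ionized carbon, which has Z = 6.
-19.592208 eV

For hydrogen-like ions, the energy levels scale with Z²:
E_n = -13.6057 Z² / n² eV

For C⁵⁺ (Z = 6) at n = 5:
E_5 = -13.6057 × 6² / 5²
E_5 = -13.6057 × 36 / 25
E_5 = -489.8052 / 25
E_5 = -19.592208 eV

The energy is 36 times more negative than hydrogen at the same n due to the stronger nuclear charge.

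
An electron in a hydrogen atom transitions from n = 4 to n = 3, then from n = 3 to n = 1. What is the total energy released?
12.755 eV

The energy levels of hydrogen are E_n = -13.6057 / n² eV.

First transition (4 → 3):
ΔE₁ = |E_3 - E_4|
ΔE₁ = |-1.511744444 - (-0.850356250)| = 0.661388 eV

Second transition (3 → 1):
ΔE₂ = |E_1 - E_3|
ΔE₂ = |-13.605700000 - (-1.511744444)| = 12.093956 eV

Total energy released:
E_total = ΔE₁ + ΔE₂ = 0.661388 + 12.093956 = 12.755 eV

Note: This equals the direct transition 4 → 1: 12.755 eV ✓
Energy is conserved regardless of the path taken.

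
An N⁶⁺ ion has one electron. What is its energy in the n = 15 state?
-2.963 eV

For hydrogen-like ions, the energy levels scale with Z²:
E_n = -13.6057 Z² / n² eV

For N⁶⁺ (Z = 7) at n = 15:
E_15 = -13.6057 × 7² / 15²
E_15 = -13.6057 × 49 / 225
E_15 = -666.6793 / 225
E_15 = -2.963 eV

The energy is 49 times more negative than hydrogen at the same n due to the stronger nuclear charge.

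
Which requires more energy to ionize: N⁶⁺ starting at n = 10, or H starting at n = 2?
N⁶⁺ at n = 10 (E = -6.66679 eV)

Using E_n = -13.6057 Z² / n² eV:

N⁶⁺ (Z = 7) at n = 10:
E = -13.6057 × 7² / 10² = -13.6057 × 49 / 100 = -6.66679300 eV

H (Z = 1) at n = 2:
E = -13.6057 × 1² / 2² = -13.6057 × 1 / 4 = -3.40142500 eV

Since -6.66679300 eV < -3.40142500 eV,
N⁶⁺ at n = 10 is more tightly bound (requires more energy to ionize).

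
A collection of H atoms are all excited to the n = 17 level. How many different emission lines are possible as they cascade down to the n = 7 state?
55

The electron can occupy levels n = 7, 8, ..., 17 during de-excitation — that is m = 17 - 7 + 1 = 11 distinct levels.

The number of distinct spectral lines equals the number of ways to choose 2 of these m levels (each pair gives one possible emission transition):

Number of lines = m(m-1)/2 = 11×10/2 = 55

These correspond to all possible transitions between the 11 levels:
17 → 16, 17 → 15, 17 → 14, 17 → 13, 17 → 12, 17 → 11, 17 → 10, 17 → 9...

Each transition produces a photon with a unique energy (and thus wavelength). This count does not depend on Z.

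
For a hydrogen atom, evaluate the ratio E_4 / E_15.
14.0625

Using E_n = -13.6057 Z² / n² eV with Z = 1:

E_4 = -13.6057 / 4² = -13.6057 / 16 = -0.8503562500 eV
E_15 = -13.6057 / 15² = -13.6057 / 225 = -0.0604697778 eV

The ratio is:
E_4/E_15 = (-0.8503562500) / (-0.0604697778)
E_4/E_15 = (-13.6057/16) / (-13.6057/225)
E_4/E_15 = 225/16
E_4/E_15 = 14.0625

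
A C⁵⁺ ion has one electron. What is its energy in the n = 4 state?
-30.61283 eV

For hydrogen-like ions, the energy levels scale with Z²:
E_n = -13.6057 Z² / n² eV

For C⁵⁺ (Z = 6) at n = 4:
E_4 = -13.6057 × 6² / 4²
E_4 = -13.6057 × 36 / 16
E_4 = -489.8052 / 16
E_4 = -30.61283 eV

The energy is 36 times more negative than hydrogen at the same n due to the stronger nuclear charge.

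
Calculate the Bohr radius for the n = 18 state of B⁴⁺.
3.4291 nm (or 34.2907 Å)

The Bohr radius formula is:
r_n = n² a₀ / Z

where a₀ = 0.0529177 nm is the Bohr radius.

For B⁴⁺ (Z = 5) at n = 18:
r_18 = 18² × 0.0529177 nm / 5
r_18 = 324 × 0.0529177 nm / 5
r_18 = 17.14533 nm / 5
r_18 = 3.4291 nm

The electron orbits at approximately 3.4291 nm from the nucleus.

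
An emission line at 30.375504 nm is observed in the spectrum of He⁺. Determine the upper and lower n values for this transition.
n = 2 → n = 1

First, find the photon energy from the wavelength (hc = 1239.84 eV·nm):
E = hc/λ = 1239.84 eV·nm / 30.375504 nm = 40.817101 eV

The energy levels of He⁺ satisfy E_n = -13.6057 × 2² / n² eV, so an emission n_i → n_f releases
ΔE = 13.6057 × 2² × (1/n_f² − 1/n_i²) eV.

Setting ΔE equal to the photon energy:
1/n_f² − 1/n_i² = 40.817101 / (13.6057 × 2²) = 0.75000002

Since 1/n_i² must be positive, we need 1/n_f² > 0.75000002, i.e. n_f ≤ 1. For each allowed n_f, solve n_i = (1/n_f² − 0.75000002)^(−1/2) and check whether it is a whole number:
  n_f = 1: 1/n_i² = 1.00000000 − 0.75000002 = 0.24999998 → n_i = 2.000  → integer, n_i = 2 ✓

Only n_f = 1 gives an integer upper level, n_i = 2.

The transition is from n = 2 to n = 1 (emission).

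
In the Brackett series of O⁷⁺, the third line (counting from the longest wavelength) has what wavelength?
33.827266 nm

The lines of a series are numbered from the longest wavelength (smallest ΔE) outward; the third line is the transition from n = n_f + 3 to n_f.
The Brackett series has all transitions ending at n_f = 4.

For O⁷⁺ (Z = 8), the third line (γ-line) is the jump from n = 7 to n = 4:
E_7 = -13.6057 × 8² / 7² = -17.77071020 eV
E_4 = -13.6057 × 8² / 4² = -54.42280000 eV
ΔE = E_7 - E_4 = 36.65208980 eV

λ = hc/E = 1239.84 eV·nm / 36.65208980 eV
λ = 33.827266 nm

This is the γ-line of the Brackett series in O⁷⁺.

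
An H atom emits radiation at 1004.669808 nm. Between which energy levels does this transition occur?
n = 7 → n = 3

First, find the photon energy from the wavelength (hc = 1239.84 eV·nm):
E = hc/λ = 1239.84 eV·nm / 1004.669808 nm = 1.2340771 eV

The energy levels of hydrogen satisfy E_n = -13.6057 / n² eV, so an emission n_i → n_f releases
ΔE = 13.6057 × (1/n_f² − 1/n_i²) eV.

Setting ΔE equal to the photon energy:
1/n_f² − 1/n_i² = 1.2340771 / 13.6057 = 0.090702948

Since 1/n_i² must be positive, we need 1/n_f² > 0.090702948, i.e. n_f ≤ 3. For each allowed n_f, solve n_i = (1/n_f² − 0.090702948)^(−1/2) and check whether it is a whole number:
  n_f = 1: 1/n_i² = 1.000000000 − 0.090702948 = 0.909297052 → n_i = 1.049  (not an integer) ✗
  n_f = 2: 1/n_i² = 0.250000000 − 0.090702948 = 0.159297052 → n_i = 2.506  (not an integer) ✗
  n_f = 3: 1/n_i² = 0.111111111 − 0.090702948 = 0.020408163 → n_i = 7.000  → integer, n_i = 7 ✓

Only n_f = 3 gives an integer upper level, n_i = 7.

The transition is from n = 7 to n = 3 (emission).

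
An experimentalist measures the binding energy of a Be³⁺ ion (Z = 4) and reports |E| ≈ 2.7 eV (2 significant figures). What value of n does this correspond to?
n = 9

The exact energy levels follow E_n = -13.6057 Z² / n² eV with Z = 4.

The measured value (-2.7 eV) is reported to only 2 significant figures, so we must test candidate n values and see which one matches to that precision.

Candidate energies:
  n = 7:  E = -13.6057 × 4² / 7² = -4.442678 eV
  n = 8:  E = -13.6057 × 4² / 8² = -3.401425 eV
  n = 9:  E = -13.6057 × 4² / 9² = -2.687546 eV  ← matches
  n = 10:  E = -13.6057 × 4² / 10² = -2.176912 eV
  n = 11:  E = -13.6057 × 4² / 11² = -1.799101 eV

Checking against the measurement of -2.7 eV (2 sig figs), only n = 9 agrees:
E_9 = -2.687546 eV, which rounds to -2.7 eV ✓

Therefore n = 9.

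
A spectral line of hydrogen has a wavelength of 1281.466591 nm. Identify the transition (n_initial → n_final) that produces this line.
n = 5 → n = 3

First, find the photon energy from the wavelength (hc = 1239.84 eV·nm):
E = hc/λ = 1239.84 eV·nm / 1281.466591 nm = 0.96751644 eV

The energy levels of hydrogen satisfy E_n = -13.6057 / n² eV, so an emission n_i → n_f releases
ΔE = 13.6057 × (1/n_f² − 1/n_i²) eV.

Setting ΔE equal to the photon energy:
1/n_f² − 1/n_i² = 0.96751644 / 13.6057 = 0.071111111

Since 1/n_i² must be positive, we need 1/n_f² > 0.071111111, i.e. n_f ≤ 3. For each allowed n_f, solve n_i = (1/n_f² − 0.071111111)^(−1/2) and check whether it is a whole number:
  n_f = 1: 1/n_i² = 1.000000000 − 0.071111111 = 0.928888889 → n_i = 1.038  (not an integer) ✗
  n_f = 2: 1/n_i² = 0.250000000 − 0.071111111 = 0.178888889 → n_i = 2.364  (not an integer) ✗
  n_f = 3: 1/n_i² = 0.111111111 − 0.071111111 = 0.040000000 → n_i = 5.000  → integer, n_i = 5 ✓

Only n_f = 3 gives an integer upper level, n_i = 5.

The transition is from n = 5 to n = 3 (emission).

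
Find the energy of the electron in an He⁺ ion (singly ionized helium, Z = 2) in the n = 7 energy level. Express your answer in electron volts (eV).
-1.11 eV

The energy levels of a hydrogen-like atom are given by:
E_n = -13.6057 Z² / n² eV  (with Z = 2 for He⁺)

For n = 7:
E_7 = -13.6057 × 2² / 7²
E_7 = -13.6057 × 4 / 49
E_7 = -1.11 eV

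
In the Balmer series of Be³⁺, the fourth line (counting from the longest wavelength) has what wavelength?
25.62933 nm

The lines of a series are numbered from the longest wavelength (smallest ΔE) outward; the fourth line is the transition from n = n_f + 4 to n_f.
The Balmer series has all transitions ending at n_f = 2.

For Be³⁺ (Z = 4), the fourth line (δ-line) is the jump from n = 6 to n = 2:
E_6 = -13.6057 × 4² / 6² = -6.0469778 eV
E_2 = -13.6057 × 4² / 2² = -54.4228000 eV
ΔE = E_6 - E_2 = 48.3758222 eV

λ = hc/E = 1239.84 eV·nm / 48.3758222 eV
λ = 25.62933 nm

This is the δ-line of the Balmer series in Be³⁺.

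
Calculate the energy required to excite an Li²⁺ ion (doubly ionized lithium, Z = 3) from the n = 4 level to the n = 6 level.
4.2518 eV

The energy levels of a hydrogen-like atom are E_n = -13.6057 Z² eV / n².

Energy at n = 4: E_4 = -13.6057 × 3² / 4² = -7.6532063 eV
Energy at n = 6: E_6 = -13.6057 × 3² / 6² = -3.4014250 eV

The excitation energy is the difference:
ΔE = E_6 - E_4
ΔE = -3.4014250 - (-7.6532063)
ΔE = 4.2518 eV

Since this is positive, energy must be absorbed (photon absorption).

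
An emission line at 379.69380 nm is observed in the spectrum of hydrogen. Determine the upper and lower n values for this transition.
n = 10 → n = 2

First, find the photon energy from the wavelength (hc = 1239.84 eV·nm):
E = hc/λ = 1239.84 eV·nm / 379.69380 nm = 3.2653680 eV

The energy levels of hydrogen satisfy E_n = -13.6057 / n² eV, so an emission n_i → n_f releases
ΔE = 13.6057 × (1/n_f² − 1/n_i²) eV.

Setting ΔE equal to the photon energy:
1/n_f² − 1/n_i² = 3.2653680 / 13.6057 = 0.24000000

Since 1/n_i² must be positive, we need 1/n_f² > 0.24000000, i.e. n_f ≤ 2. For each allowed n_f, solve n_i = (1/n_f² − 0.24000000)^(−1/2) and check whether it is a whole number:
  n_f = 1: 1/n_i² = 1.00000000 − 0.24000000 = 0.76000000 → n_i = 1.147  (not an integer) ✗
  n_f = 2: 1/n_i² = 0.25000000 − 0.24000000 = 0.01000000 → n_i = 10.000  → integer, n_i = 10 ✓

Only n_f = 2 gives an integer upper level, n_i = 10.

The transition is from n = 10 to n = 2 (emission).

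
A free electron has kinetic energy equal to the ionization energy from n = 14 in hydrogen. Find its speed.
1.56e+05 m/s (or 0.05% of c)

The binding energy at n = 14 for hydrogen is:
E_14 = -13.6057/14² = -0.0694168 eV
|E_14| = 0.0694168 eV

Convert to Joules:
KE = 0.0694168 eV × (1.602177 × 10⁻¹⁹ J/eV) = 1.1122e-20 J

Using KE = ½mv²:
v = √(2·KE/m_e)
v = √(2 × 1.1122e-20 J / 9.10938 × 10⁻³¹ kg)
v = 1.56e+05 m/s

This is approximately 0.05% the speed of light.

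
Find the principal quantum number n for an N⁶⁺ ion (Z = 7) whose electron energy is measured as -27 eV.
n = 5

The exact energy levels follow E_n = -13.6057 Z² / n² eV with Z = 7.

The measured value (-27 eV) is reported to only 2 significant figures, so we must test candidate n values and see which one matches to that precision.

Candidate energies:
  n = 3:  E = -13.6057 × 7² / 3² = -74.07548 eV
  n = 4:  E = -13.6057 × 7² / 4² = -41.66746 eV
  n = 5:  E = -13.6057 × 7² / 5² = -26.66717 eV  ← matches
  n = 6:  E = -13.6057 × 7² / 6² = -18.51887 eV
  n = 7:  E = -13.6057 × 7² / 7² = -13.60570 eV

Checking against the measurement of -27 eV (2 sig figs), only n = 5 agrees:
E_5 = -26.66717 eV, which rounds to -27 eV ✓

Therefore n = 5.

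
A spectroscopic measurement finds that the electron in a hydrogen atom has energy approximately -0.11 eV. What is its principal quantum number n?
n = 11

The exact energy levels follow E_n = -13.6057 eV / n².

The measured value (-0.11 eV) is reported to only 2 significant figures, so we must test candidate n values and see which one matches to that precision.

Candidate energies:
  n = 9:  E = -13.6057/9² = -0.16797 eV
  n = 10:  E = -13.6057/10² = -0.13606 eV
  n = 11:  E = -13.6057/11² = -0.11244 eV  ← matches
  n = 12:  E = -13.6057/12² = -0.09448 eV
  n = 13:  E = -13.6057/13² = -0.08051 eV

Checking against the measurement of -0.11 eV (2 sig figs), only n = 11 agrees:
E_11 = -0.11244 eV, which rounds to -0.11 eV ✓

Therefore n = 11.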